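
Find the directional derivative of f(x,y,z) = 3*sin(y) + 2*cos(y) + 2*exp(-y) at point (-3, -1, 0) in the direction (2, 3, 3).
3*sqrt(22)*(-2*E + 3*cos(1) + 2*sin(1))/22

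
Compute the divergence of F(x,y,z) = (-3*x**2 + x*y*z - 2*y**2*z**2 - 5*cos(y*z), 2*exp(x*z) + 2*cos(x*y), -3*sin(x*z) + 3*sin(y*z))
-2*x*sin(x*y) - 3*x*cos(x*z) - 6*x + y*z + 3*y*cos(y*z)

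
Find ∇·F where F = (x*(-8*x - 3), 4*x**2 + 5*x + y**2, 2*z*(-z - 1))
-16*x + 2*y - 4*z - 5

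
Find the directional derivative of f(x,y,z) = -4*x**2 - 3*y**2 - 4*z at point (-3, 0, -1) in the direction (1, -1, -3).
36*sqrt(11)/11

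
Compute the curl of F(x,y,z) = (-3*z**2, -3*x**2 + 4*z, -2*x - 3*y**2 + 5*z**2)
(-6*y - 4, 2 - 6*z, -6*x)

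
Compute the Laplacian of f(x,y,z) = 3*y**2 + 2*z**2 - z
10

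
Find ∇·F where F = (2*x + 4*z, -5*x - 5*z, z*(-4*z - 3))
-8*z - 1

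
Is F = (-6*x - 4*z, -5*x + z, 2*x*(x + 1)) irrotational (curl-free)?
No, ∇×F = (-1, -4*x - 6, -5)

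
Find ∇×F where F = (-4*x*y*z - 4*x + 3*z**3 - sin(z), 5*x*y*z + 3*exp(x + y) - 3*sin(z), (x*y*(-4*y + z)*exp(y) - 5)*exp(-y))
(-13*x*y + x*z + 3*cos(z) + 5*exp(-y), -4*x*y + y*(4*y - z) + 9*z**2 - cos(z), 4*x*z + 5*y*z + 3*exp(x + y))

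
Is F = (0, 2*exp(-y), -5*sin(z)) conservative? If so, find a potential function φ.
Yes, F is conservative. φ = 5*cos(z) - 2*exp(-y)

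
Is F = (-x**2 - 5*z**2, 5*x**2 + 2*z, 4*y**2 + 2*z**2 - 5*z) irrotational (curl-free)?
No, ∇×F = (8*y - 2, -10*z, 10*x)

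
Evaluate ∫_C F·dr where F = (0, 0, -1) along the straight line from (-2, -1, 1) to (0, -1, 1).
0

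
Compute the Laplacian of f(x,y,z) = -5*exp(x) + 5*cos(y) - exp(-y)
-5*exp(x) - 5*cos(y) - exp(-y)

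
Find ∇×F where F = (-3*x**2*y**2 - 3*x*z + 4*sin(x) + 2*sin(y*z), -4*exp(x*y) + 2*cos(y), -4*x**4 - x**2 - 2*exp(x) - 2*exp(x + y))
(-2*exp(x + y), 16*x**3 - x + 2*y*cos(y*z) + 2*exp(x) + 2*exp(x + y), 6*x**2*y - 4*y*exp(x*y) - 2*z*cos(y*z))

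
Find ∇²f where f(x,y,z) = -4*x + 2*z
0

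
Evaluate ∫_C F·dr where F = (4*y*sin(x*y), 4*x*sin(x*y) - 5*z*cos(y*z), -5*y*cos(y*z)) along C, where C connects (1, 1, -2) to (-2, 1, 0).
-5*sin(2) - 4*cos(2) + 4*cos(1)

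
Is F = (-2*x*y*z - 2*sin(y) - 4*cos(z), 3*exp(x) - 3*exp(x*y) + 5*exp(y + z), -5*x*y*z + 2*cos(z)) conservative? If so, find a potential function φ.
No, ∇×F = (-5*x*z - 5*exp(y + z), -2*x*y + 5*y*z + 4*sin(z), 2*x*z - 3*y*exp(x*y) + 3*exp(x) + 2*cos(y)) ≠ 0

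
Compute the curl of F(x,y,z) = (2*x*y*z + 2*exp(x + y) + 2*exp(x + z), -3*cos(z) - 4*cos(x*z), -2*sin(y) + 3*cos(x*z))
(-4*x*sin(x*z) - 3*sin(z) - 2*cos(y), 2*x*y + 3*z*sin(x*z) + 2*exp(x + z), -2*x*z + 4*z*sin(x*z) - 2*exp(x + y))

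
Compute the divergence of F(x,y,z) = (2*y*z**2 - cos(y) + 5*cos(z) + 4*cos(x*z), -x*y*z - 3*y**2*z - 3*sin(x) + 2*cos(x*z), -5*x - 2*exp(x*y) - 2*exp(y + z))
-x*z - 6*y*z - 4*z*sin(x*z) - 2*exp(y + z)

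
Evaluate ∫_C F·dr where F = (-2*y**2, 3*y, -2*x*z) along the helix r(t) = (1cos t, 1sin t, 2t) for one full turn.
0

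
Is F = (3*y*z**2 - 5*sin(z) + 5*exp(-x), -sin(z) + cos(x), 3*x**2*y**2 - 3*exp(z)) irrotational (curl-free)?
No, ∇×F = (6*x**2*y + cos(z), -6*x*y**2 + 6*y*z - 5*cos(z), -3*z**2 - sin(x))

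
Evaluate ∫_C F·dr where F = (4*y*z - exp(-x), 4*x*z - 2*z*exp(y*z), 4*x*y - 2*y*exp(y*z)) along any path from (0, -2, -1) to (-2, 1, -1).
-2*exp(-1) + 7 + 3*exp(2)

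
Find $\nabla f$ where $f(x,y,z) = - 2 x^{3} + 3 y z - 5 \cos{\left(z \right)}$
(-6*x**2, 3*z, 3*y + 5*sin(z))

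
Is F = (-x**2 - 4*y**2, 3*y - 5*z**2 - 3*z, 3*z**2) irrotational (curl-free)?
No, ∇×F = (10*z + 3, 0, 8*y)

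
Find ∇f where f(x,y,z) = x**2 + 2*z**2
(2*x, 0, 4*z)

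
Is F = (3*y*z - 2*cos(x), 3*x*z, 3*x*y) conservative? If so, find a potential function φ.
Yes, F is conservative. φ = 3*x*y*z - 2*sin(x)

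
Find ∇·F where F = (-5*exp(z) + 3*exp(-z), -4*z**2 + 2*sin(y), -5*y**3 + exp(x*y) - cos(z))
sin(z) + 2*cos(y)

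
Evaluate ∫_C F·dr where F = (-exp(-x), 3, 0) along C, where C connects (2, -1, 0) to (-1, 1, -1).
-exp(-2) + E + 6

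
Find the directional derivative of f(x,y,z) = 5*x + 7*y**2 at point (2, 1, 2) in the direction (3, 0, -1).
3*sqrt(10)/2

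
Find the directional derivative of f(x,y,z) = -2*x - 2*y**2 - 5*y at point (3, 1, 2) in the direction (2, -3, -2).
23*sqrt(17)/17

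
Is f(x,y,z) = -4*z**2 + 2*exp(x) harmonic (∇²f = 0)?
No, ∇²f = 2*exp(x) - 8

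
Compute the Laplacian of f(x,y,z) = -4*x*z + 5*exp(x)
5*exp(x)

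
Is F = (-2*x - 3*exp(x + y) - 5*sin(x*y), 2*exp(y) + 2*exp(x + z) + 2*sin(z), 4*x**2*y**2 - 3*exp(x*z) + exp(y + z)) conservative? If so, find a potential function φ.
No, ∇×F = (8*x**2*y - 2*exp(x + z) + exp(y + z) - 2*cos(z), -8*x*y**2 + 3*z*exp(x*z), 5*x*cos(x*y) + 3*exp(x + y) + 2*exp(x + z)) ≠ 0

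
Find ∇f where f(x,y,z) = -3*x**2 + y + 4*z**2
(-6*x, 1, 8*z)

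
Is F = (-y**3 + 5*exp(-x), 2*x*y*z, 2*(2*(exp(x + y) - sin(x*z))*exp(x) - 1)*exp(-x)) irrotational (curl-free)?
No, ∇×F = (-2*x*y + 4*exp(x + y), 2*(2*(z*cos(x*z) - exp(x + y))*exp(x) - 1)*exp(-x), y*(3*y + 2*z))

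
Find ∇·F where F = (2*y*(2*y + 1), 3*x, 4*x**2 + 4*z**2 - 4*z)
8*z - 4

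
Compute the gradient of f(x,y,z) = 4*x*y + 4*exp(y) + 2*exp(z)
(4*y, 4*x + 4*exp(y), 2*exp(z))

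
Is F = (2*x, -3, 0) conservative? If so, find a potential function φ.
Yes, F is conservative. φ = x**2 - 3*y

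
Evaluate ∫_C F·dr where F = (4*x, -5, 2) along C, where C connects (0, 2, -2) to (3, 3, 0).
17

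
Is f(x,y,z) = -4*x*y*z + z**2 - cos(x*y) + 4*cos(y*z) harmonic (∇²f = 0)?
No, ∇²f = x**2*cos(x*y) + y**2*cos(x*y) - 4*y**2*cos(y*z) - 4*z**2*cos(y*z) + 2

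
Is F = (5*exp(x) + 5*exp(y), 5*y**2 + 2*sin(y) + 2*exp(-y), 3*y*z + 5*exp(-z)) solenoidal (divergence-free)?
No, ∇·F = 13*y + 5*exp(x) + 2*cos(y) - 5*exp(-z) - 2*exp(-y)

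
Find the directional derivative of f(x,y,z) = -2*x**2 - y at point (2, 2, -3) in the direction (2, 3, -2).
-19*sqrt(17)/17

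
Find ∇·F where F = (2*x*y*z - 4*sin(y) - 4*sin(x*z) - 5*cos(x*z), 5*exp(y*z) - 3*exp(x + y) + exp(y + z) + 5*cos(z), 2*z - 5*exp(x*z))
-5*x*exp(x*z) + 2*y*z + 5*z*exp(y*z) + 5*z*sin(x*z) - 4*z*cos(x*z) - 3*exp(x + y) + exp(y + z) + 2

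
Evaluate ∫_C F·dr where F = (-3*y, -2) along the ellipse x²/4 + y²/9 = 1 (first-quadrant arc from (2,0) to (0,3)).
-6 + 9*pi/2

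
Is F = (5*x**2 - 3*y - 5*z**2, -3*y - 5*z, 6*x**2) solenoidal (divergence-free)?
No, ∇·F = 10*x - 3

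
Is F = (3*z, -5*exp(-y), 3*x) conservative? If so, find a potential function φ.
Yes, F is conservative. φ = 3*x*z + 5*exp(-y)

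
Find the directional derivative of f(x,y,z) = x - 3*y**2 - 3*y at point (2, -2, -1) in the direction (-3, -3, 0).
-5*sqrt(2)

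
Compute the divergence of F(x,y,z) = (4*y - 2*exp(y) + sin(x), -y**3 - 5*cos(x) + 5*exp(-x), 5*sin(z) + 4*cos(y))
-3*y**2 + cos(x) + 5*cos(z)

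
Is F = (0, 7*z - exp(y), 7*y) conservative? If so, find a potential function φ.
Yes, F is conservative. φ = 7*y*z - exp(y)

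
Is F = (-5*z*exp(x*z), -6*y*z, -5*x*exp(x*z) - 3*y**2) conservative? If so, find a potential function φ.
Yes, F is conservative. φ = -3*y**2*z - 5*exp(x*z)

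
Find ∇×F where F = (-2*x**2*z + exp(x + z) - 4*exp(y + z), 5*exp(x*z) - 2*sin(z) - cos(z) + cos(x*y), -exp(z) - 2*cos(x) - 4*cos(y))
(-5*x*exp(x*z) + 4*sin(y) - sin(z) + 2*cos(z), -2*x**2 + exp(x + z) - 4*exp(y + z) - 2*sin(x), -y*sin(x*y) + 5*z*exp(x*z) + 4*exp(y + z))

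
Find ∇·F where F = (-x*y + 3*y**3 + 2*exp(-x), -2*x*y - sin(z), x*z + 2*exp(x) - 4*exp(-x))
-x - y - 2*exp(-x)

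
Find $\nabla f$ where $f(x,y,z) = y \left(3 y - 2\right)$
(0, 6*y - 2, 0)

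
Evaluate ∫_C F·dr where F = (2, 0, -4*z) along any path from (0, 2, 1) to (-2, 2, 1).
-4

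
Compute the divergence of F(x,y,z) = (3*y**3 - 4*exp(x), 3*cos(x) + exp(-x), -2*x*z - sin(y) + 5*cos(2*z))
-2*x - 4*exp(x) - 10*sin(2*z)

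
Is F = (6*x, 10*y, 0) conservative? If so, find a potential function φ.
Yes, F is conservative. φ = 3*x**2 + 5*y**2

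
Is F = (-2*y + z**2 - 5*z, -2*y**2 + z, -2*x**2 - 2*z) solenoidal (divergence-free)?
No, ∇·F = -4*y - 2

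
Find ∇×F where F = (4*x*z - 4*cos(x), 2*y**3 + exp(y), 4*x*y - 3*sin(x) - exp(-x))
(4*x, 4*x - 4*y + 3*cos(x) - exp(-x), 0)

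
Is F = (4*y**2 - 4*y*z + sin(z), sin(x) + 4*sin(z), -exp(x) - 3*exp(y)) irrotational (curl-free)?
No, ∇×F = (-3*exp(y) - 4*cos(z), -4*y + exp(x) + cos(z), -8*y + 4*z + cos(x))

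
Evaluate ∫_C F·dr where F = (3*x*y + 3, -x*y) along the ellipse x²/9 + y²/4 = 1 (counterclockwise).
0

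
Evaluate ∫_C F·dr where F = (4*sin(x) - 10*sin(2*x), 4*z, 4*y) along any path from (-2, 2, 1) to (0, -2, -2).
4*cos(2) - 5*cos(4) + 9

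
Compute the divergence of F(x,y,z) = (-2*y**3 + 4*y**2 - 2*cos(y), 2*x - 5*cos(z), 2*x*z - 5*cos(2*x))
2*x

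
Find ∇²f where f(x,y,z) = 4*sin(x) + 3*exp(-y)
-4*sin(x) + 3*exp(-y)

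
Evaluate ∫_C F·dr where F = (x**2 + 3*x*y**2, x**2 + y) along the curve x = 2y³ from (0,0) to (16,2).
54442/21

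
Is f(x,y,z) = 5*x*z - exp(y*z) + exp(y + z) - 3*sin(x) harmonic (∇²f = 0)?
No, ∇²f = -y**2*exp(y*z) - z**2*exp(y*z) + 2*exp(y + z) + 3*sin(x)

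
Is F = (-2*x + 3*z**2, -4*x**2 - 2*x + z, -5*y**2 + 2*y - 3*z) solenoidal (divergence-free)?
No, ∇·F = -5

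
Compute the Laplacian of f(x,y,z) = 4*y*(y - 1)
8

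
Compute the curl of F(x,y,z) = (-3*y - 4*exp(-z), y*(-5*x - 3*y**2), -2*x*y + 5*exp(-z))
(-2*x, 2*y + 4*exp(-z), 3 - 5*y)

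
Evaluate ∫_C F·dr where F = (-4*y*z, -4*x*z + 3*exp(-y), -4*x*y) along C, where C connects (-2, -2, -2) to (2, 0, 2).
-35 + 3*exp(2)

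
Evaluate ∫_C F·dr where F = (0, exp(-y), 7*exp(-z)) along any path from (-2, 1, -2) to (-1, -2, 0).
-7 + exp(-1) + 6*exp(2)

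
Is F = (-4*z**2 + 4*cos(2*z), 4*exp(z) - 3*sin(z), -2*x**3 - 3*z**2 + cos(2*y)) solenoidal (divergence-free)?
No, ∇·F = -6*z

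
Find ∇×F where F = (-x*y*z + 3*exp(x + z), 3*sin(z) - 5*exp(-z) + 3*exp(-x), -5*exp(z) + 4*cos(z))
(-3*cos(z) - 5*exp(-z), -x*y + 3*exp(x + z), x*z - 3*exp(-x))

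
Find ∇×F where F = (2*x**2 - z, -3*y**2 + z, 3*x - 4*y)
(-5, -4, 0)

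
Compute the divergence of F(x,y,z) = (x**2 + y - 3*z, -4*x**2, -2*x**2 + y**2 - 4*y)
2*x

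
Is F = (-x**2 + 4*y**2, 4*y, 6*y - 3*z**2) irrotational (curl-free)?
No, ∇×F = (6, 0, -8*y)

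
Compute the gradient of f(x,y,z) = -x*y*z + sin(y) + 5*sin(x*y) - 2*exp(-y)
(y*(-z + 5*cos(x*y)), -x*z + 5*x*cos(x*y) + cos(y) + 2*exp(-y), -x*y)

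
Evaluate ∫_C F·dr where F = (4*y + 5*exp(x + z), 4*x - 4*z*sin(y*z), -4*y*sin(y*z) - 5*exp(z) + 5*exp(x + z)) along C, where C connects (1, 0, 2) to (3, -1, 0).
-17 + 5*exp(2)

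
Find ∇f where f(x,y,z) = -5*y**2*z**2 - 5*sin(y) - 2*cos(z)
(0, -10*y*z**2 - 5*cos(y), -10*y**2*z + 2*sin(z))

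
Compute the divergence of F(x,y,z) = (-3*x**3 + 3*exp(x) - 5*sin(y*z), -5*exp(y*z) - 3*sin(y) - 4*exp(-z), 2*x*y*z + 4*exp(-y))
-9*x**2 + 2*x*y - 5*z*exp(y*z) + 3*exp(x) - 3*cos(y)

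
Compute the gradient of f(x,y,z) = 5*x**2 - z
(10*x, 0, -1)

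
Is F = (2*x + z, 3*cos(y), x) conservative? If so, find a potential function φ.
Yes, F is conservative. φ = x**2 + x*z + 3*sin(y)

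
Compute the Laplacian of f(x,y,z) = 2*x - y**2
-2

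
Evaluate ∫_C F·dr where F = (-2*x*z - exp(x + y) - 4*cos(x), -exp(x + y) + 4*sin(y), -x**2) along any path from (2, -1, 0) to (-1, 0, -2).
-2 - exp(-1) + E + 4*sin(2) + 4*sqrt(2)*sin(pi/4 + 1)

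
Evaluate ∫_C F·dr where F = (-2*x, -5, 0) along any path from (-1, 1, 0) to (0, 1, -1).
1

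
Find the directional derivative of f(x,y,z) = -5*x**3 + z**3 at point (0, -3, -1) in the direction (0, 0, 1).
3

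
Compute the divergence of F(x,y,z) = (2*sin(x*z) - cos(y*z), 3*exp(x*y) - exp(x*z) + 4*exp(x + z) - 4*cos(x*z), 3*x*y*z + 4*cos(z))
3*x*y + 3*x*exp(x*y) + 2*z*cos(x*z) - 4*sin(z)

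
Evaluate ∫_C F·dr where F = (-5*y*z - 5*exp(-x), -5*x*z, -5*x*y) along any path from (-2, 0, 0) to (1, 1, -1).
-5*exp(2) + 5*exp(-1) + 5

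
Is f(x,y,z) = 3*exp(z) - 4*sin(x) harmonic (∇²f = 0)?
No, ∇²f = 3*exp(z) + 4*sin(x)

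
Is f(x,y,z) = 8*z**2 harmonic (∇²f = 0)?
No, ∇²f = 16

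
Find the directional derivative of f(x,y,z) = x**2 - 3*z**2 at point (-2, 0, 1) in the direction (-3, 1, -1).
18*sqrt(11)/11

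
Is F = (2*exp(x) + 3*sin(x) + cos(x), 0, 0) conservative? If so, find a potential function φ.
Yes, F is conservative. φ = 2*exp(x) + sin(x) - 3*cos(x)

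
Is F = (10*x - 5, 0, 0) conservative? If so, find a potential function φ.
Yes, F is conservative. φ = 5*x*(x - 1)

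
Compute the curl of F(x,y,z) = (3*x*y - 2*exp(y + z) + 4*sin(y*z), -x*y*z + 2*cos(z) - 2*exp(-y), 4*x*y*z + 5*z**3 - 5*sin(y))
(x*y + 4*x*z + 2*sin(z) - 5*cos(y), -4*y*z + 4*y*cos(y*z) - 2*exp(y + z), -3*x - y*z - 4*z*cos(y*z) + 2*exp(y + z))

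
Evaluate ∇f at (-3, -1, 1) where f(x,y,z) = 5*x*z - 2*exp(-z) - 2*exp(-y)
(5, 2*E, -15 + 2*exp(-1))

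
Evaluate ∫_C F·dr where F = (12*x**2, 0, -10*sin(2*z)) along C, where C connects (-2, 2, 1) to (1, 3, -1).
36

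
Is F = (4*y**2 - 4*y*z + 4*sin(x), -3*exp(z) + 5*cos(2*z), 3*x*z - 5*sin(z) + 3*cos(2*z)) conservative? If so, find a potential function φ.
No, ∇×F = (3*exp(z) + 10*sin(2*z), -4*y - 3*z, -8*y + 4*z) ≠ 0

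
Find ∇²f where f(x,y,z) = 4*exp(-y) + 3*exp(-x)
4*exp(-y) + 3*exp(-x)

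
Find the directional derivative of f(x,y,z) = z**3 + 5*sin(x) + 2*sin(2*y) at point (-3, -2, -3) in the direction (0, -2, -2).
-sqrt(2)*(4*cos(4) + 27)/2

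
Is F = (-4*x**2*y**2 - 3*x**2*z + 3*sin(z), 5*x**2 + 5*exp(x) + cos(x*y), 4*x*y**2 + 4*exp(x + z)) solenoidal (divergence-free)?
No, ∇·F = -8*x*y**2 - 6*x*z - x*sin(x*y) + 4*exp(x + z)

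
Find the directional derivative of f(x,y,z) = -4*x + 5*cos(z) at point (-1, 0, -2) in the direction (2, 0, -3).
-sqrt(13)*(8 + 15*sin(2))/13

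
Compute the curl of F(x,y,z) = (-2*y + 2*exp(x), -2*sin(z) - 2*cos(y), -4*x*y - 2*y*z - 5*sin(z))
(-4*x - 2*z + 2*cos(z), 4*y, 2)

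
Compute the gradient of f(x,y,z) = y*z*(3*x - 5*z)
(3*y*z, z*(3*x - 5*z), y*(3*x - 10*z))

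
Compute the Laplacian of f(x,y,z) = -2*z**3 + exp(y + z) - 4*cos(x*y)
4*x**2*cos(x*y) + 4*y**2*cos(x*y) - 12*z + 2*exp(y + z)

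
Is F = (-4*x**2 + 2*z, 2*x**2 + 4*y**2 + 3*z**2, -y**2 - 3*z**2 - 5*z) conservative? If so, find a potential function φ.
No, ∇×F = (-2*y - 6*z, 2, 4*x) ≠ 0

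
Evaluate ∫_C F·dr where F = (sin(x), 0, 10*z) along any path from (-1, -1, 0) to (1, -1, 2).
20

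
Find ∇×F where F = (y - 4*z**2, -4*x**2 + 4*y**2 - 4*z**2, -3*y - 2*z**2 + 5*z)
(8*z - 3, -8*z, -8*x - 1)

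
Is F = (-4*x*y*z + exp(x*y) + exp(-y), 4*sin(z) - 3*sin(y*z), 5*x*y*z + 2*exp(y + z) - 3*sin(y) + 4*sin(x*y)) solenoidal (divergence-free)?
No, ∇·F = 5*x*y - 4*y*z + y*exp(x*y) - 3*z*cos(y*z) + 2*exp(y + z)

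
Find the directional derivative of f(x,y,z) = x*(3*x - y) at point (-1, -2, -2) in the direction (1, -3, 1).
-7*sqrt(11)/11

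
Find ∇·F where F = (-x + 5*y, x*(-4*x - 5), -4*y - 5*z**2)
-10*z - 1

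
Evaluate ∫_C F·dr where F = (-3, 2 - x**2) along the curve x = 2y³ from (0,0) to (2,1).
-32/7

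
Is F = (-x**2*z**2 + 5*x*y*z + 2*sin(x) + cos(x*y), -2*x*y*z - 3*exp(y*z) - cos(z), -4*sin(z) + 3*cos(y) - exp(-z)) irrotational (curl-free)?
No, ∇×F = (2*x*y + 3*y*exp(y*z) - 3*sin(y) - sin(z), x*(-2*x*z + 5*y), -5*x*z + x*sin(x*y) - 2*y*z)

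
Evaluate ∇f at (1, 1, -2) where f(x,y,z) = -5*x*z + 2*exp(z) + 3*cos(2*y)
(10, -6*sin(2), -5 + 2*exp(-2))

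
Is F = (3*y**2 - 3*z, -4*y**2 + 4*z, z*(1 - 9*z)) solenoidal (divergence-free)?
No, ∇·F = -8*y - 18*z + 1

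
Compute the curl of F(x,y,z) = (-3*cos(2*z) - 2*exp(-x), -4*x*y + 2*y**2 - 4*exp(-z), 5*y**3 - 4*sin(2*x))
(15*y**2 - 4*exp(-z), 6*sin(2*z) + 8*cos(2*x), -4*y)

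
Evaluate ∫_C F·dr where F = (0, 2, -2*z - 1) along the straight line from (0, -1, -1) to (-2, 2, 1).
4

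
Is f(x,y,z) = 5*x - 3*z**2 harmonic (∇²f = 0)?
No, ∇²f = -6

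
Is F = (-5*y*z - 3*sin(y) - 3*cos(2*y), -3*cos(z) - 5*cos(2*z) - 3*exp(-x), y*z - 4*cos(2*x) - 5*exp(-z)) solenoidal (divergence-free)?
No, ∇·F = y + 5*exp(-z)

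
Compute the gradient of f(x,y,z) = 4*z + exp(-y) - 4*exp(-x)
(4*exp(-x), -exp(-y), 4)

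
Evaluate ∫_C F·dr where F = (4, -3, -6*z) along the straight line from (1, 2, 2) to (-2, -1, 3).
-18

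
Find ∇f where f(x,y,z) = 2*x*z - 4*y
(2*z, -4, 2*x)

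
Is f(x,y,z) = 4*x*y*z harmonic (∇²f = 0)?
Yes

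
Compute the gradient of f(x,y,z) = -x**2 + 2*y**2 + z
(-2*x, 4*y, 1)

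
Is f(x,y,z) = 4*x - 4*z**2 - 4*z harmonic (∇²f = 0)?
No, ∇²f = -8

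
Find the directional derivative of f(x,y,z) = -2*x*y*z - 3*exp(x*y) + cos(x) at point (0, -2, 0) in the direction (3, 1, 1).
18*sqrt(11)/11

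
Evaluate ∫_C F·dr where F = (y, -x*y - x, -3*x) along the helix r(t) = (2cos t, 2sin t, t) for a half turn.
-4*pi - 16/3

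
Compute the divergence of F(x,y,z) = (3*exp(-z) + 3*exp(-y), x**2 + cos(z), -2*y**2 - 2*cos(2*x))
0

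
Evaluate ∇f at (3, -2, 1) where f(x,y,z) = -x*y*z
(2, -3, 6)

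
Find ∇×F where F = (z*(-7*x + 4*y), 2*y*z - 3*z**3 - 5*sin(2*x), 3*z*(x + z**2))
(-2*y + 9*z**2, -7*x + 4*y - 3*z, -4*z - 10*cos(2*x))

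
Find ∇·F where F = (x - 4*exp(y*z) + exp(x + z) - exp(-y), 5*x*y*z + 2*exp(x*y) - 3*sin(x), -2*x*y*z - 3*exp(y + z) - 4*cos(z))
-2*x*y + 5*x*z + 2*x*exp(x*y) + exp(x + z) - 3*exp(y + z) + 4*sin(z) + 1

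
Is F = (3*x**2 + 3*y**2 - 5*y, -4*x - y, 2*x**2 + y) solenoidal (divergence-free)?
No, ∇·F = 6*x - 1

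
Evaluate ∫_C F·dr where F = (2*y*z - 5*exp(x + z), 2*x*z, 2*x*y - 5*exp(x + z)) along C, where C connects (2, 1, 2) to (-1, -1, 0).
-8 - 5*exp(-1) + 5*exp(4)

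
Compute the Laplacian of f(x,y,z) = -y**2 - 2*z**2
-6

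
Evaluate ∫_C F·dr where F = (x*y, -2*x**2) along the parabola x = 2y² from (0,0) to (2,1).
0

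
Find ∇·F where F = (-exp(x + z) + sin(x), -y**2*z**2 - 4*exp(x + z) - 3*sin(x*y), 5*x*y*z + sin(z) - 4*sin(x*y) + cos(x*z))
5*x*y - x*sin(x*z) - 3*x*cos(x*y) - 2*y*z**2 - exp(x + z) + cos(x) + cos(z)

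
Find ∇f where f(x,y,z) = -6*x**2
(-12*x, 0, 0)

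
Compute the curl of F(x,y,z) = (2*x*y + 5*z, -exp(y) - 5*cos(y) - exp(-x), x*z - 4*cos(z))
(0, 5 - z, -2*x + exp(-x))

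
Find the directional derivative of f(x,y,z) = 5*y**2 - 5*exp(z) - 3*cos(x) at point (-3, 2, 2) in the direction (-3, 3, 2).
sqrt(22)*(-10*exp(2) + 9*sin(3) + 60)/22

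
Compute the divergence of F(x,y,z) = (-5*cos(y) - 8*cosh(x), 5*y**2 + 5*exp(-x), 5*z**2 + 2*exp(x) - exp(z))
10*y + 10*z - exp(z) - 8*sinh(x)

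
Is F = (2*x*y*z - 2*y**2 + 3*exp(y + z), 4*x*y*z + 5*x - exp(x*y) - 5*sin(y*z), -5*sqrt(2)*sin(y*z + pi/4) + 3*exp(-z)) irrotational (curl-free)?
No, ∇×F = (-4*x*y + 5*y*cos(y*z) - 5*sqrt(2)*z*cos(y*z + pi/4), 2*x*y + 3*exp(y + z), -2*x*z + 4*y*z - y*exp(x*y) + 4*y - 3*exp(y + z) + 5)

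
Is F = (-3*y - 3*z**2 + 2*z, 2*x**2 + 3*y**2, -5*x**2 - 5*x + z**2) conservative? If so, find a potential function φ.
No, ∇×F = (0, 10*x - 6*z + 7, 4*x + 3) ≠ 0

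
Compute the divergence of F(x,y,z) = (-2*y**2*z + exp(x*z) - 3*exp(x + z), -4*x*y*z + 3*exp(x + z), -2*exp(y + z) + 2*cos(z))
-4*x*z + z*exp(x*z) - 3*exp(x + z) - 2*exp(y + z) - 2*sin(z)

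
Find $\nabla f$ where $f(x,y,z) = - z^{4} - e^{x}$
(-exp(x), 0, -4*z**3)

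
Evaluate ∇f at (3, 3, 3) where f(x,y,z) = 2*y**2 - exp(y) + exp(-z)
(0, 12 - exp(3), -exp(-3))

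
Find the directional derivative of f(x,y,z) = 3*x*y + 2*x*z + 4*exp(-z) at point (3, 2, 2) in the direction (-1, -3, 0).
-37*sqrt(10)/10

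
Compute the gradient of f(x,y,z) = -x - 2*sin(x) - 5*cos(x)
(5*sin(x) - 2*cos(x) - 1, 0, 0)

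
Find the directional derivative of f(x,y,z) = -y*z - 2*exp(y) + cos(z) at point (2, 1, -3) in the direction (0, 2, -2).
sqrt(2)*(-E - sin(3)/2 + 2)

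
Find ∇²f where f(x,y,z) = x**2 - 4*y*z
2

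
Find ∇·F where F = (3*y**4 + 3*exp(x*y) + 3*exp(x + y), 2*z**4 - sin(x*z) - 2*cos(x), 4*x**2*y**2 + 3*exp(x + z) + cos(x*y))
3*y*exp(x*y) + 3*exp(x + y) + 3*exp(x + z)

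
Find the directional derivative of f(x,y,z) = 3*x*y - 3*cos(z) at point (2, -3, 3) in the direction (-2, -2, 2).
sqrt(3)*(sin(3) + 1)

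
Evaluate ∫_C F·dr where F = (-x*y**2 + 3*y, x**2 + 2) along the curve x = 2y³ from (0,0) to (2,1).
39/7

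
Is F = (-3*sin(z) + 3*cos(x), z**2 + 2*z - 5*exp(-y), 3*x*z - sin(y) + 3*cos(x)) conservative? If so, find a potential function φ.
No, ∇×F = (-2*z - cos(y) - 2, -3*z + 3*sin(x) - 3*cos(z), 0) ≠ 0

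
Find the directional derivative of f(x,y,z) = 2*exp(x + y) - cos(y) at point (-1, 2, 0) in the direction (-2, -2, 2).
-sqrt(3)*(sin(2) + 4*E)/3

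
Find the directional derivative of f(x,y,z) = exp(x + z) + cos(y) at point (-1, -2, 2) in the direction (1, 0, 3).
2*sqrt(10)*E/5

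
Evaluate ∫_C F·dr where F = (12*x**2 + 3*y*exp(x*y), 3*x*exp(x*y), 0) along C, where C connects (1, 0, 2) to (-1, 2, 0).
-11 + 3*exp(-2)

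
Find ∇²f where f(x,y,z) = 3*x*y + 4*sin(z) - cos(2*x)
-4*sin(z) + 4*cos(2*x)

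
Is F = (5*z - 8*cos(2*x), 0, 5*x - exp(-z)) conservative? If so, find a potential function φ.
Yes, F is conservative. φ = 5*x*z - 4*sin(2*x) + exp(-z)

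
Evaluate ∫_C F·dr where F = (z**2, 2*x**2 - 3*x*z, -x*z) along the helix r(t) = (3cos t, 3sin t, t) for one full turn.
-15*pi**2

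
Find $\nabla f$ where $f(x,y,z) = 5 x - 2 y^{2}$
(5, -4*y, 0)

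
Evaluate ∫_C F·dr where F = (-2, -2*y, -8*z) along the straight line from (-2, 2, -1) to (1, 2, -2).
-18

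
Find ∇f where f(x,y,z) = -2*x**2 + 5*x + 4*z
(5 - 4*x, 0, 4)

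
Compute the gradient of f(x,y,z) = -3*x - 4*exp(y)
(-3, -4*exp(y), 0)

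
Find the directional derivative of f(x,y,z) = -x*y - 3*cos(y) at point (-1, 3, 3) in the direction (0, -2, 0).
-1 - 3*sin(3)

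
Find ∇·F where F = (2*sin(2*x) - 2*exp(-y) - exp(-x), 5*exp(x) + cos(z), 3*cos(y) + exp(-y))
4*cos(2*x) + exp(-x)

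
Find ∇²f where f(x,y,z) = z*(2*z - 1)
4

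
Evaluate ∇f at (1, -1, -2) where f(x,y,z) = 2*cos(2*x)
(-4*sin(2), 0, 0)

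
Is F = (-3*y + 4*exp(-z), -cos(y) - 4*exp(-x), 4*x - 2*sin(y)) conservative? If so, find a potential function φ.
No, ∇×F = (-2*cos(y), -4 - 4*exp(-z), 3 + 4*exp(-x)) ≠ 0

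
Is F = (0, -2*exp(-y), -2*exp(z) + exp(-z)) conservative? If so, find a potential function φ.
Yes, F is conservative. φ = -2*exp(z) - exp(-z) + 2*exp(-y)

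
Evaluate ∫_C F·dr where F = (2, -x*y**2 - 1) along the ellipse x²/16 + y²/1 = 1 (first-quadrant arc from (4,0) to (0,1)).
-9 - pi/4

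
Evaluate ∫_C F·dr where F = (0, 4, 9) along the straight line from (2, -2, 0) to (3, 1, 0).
12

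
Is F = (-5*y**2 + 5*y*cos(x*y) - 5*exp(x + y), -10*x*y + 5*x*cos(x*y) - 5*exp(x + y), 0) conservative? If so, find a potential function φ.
Yes, F is conservative. φ = -5*x*y**2 - 5*exp(x + y) + 5*sin(x*y)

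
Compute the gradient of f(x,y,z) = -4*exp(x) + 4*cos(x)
(-4*exp(x) - 4*sin(x), 0, 0)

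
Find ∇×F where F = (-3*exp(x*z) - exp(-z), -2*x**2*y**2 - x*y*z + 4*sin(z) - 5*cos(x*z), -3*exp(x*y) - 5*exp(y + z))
(x*y - 3*x*exp(x*y) - 5*x*sin(x*z) - 5*exp(y + z) - 4*cos(z), -3*x*exp(x*z) + 3*y*exp(x*y) + exp(-z), -4*x*y**2 - y*z + 5*z*sin(x*z))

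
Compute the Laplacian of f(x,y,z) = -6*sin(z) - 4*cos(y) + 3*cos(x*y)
-3*x**2*cos(x*y) - 3*y**2*cos(x*y) + 6*sin(z) + 4*cos(y)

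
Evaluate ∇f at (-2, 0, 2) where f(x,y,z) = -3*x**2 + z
(12, 0, 1)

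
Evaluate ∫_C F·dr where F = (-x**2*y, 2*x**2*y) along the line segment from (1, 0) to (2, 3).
85/4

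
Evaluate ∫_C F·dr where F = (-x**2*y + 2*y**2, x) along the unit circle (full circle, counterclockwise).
5*pi/4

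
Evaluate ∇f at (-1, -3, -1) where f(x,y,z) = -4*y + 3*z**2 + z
(0, -4, -5)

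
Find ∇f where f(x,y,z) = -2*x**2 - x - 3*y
(-4*x - 1, -3, 0)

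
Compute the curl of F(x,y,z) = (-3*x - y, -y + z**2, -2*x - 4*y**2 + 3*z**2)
(-8*y - 2*z, 2, 1)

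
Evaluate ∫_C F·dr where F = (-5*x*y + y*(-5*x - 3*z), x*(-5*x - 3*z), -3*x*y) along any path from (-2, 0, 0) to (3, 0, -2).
0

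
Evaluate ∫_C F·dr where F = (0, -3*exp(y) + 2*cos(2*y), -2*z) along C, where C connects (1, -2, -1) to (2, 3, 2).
-3*exp(3) - 3 + sin(4) + sin(6) + 3*exp(-2)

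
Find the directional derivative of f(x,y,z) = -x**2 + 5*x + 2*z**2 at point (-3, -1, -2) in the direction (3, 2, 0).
33*sqrt(13)/13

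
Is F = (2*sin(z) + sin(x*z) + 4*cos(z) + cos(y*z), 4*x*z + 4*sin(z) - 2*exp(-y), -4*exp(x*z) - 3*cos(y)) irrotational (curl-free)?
No, ∇×F = (-4*x + 3*sin(y) - 4*cos(z), x*cos(x*z) - y*sin(y*z) + 4*z*exp(x*z) - 4*sin(z) + 2*cos(z), z*(sin(y*z) + 4))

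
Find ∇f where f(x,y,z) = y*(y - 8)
(0, 2*y - 8, 0)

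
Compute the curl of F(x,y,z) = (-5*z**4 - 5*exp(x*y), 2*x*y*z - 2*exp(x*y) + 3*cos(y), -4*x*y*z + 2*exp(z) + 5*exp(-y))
(-2*x*y - 4*x*z - 5*exp(-y), 4*z*(y - 5*z**2), 5*x*exp(x*y) + 2*y*z - 2*y*exp(x*y))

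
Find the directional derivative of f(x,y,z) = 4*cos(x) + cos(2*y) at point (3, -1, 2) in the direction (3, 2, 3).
2*sqrt(22)*(-3*sin(3) + sin(2))/11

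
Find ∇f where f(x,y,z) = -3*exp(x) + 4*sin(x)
(-3*exp(x) + 4*cos(x), 0, 0)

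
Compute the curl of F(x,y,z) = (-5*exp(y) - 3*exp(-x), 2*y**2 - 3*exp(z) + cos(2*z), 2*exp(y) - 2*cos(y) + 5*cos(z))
(2*exp(y) + 3*exp(z) + 2*sin(y) + 2*sin(2*z), 0, 5*exp(y))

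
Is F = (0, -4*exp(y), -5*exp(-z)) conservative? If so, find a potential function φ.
Yes, F is conservative. φ = -4*exp(y) + 5*exp(-z)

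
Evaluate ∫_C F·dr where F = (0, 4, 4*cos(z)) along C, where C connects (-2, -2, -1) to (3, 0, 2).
4*sin(1) + 4*sin(2) + 8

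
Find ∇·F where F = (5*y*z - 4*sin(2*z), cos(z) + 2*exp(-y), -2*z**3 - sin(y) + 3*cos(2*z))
-6*z**2 - 6*sin(2*z) - 2*exp(-y)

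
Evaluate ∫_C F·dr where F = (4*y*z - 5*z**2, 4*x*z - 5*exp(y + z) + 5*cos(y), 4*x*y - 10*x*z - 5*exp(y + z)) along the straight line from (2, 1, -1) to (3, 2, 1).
-5*exp(3) - 5*sin(1) + 5*sin(2) + 32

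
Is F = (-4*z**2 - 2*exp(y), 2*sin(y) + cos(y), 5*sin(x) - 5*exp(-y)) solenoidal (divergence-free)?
No, ∇·F = -sin(y) + 2*cos(y)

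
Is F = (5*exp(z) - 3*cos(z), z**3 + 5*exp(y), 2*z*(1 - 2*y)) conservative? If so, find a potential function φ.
No, ∇×F = (z*(-3*z - 4), 5*exp(z) + 3*sin(z), 0) ≠ 0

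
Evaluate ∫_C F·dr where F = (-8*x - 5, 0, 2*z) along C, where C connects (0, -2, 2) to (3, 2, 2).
-51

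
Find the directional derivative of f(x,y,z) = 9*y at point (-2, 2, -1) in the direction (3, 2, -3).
9*sqrt(22)/11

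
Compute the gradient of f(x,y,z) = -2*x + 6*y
(-2, 6, 0)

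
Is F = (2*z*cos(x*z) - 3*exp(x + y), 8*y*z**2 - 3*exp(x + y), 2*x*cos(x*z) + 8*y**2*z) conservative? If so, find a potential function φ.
Yes, F is conservative. φ = 4*y**2*z**2 - 3*exp(x + y) + 2*sin(x*z)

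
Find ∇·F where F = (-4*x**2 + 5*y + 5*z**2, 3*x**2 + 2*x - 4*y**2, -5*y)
-8*x - 8*y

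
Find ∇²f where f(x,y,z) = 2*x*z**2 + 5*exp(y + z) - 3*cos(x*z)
3*x**2*cos(x*z) + 4*x + 3*z**2*cos(x*z) + 10*exp(y + z)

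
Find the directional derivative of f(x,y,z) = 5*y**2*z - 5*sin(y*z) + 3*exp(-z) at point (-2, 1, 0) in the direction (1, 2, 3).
-9*sqrt(14)/14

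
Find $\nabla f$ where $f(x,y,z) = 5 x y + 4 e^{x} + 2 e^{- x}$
(5*y + 4*exp(x) - 2*exp(-x), 5*x, 0)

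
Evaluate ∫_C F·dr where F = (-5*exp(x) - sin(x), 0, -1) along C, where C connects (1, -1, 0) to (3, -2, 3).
-5*exp(3) - 3 + cos(3) - cos(1) + 5*E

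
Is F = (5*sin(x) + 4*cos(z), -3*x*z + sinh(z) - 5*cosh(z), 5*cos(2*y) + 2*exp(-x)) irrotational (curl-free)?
No, ∇×F = (3*x - 10*sin(2*y) + 5*sinh(z) - cosh(z), -4*sin(z) + 2*exp(-x), -3*z)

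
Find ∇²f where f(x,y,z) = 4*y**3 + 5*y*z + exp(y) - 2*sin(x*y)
2*x**2*sin(x*y) + 2*y**2*sin(x*y) + 24*y + exp(y)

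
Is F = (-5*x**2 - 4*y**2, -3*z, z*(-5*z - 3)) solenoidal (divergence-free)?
No, ∇·F = -10*x - 10*z - 3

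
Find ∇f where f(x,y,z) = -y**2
(0, -2*y, 0)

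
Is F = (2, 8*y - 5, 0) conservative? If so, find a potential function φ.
Yes, F is conservative. φ = 2*x + 4*y**2 - 5*y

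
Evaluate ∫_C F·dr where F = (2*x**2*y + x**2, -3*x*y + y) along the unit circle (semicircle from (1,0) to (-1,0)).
-8/3 - pi/4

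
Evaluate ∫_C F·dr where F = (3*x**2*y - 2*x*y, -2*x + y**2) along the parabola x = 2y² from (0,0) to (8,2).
26856/35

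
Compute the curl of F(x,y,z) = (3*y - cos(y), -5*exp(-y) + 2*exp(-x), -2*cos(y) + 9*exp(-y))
(2*sin(y) - 9*exp(-y), 0, -sin(y) - 3 - 2*exp(-x))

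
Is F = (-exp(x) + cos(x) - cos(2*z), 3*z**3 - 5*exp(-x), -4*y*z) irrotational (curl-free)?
No, ∇×F = (z*(-9*z - 4), 2*sin(2*z), 5*exp(-x))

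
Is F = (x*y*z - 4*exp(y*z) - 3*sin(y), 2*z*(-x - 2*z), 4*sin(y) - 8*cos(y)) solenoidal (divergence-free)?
No, ∇·F = y*z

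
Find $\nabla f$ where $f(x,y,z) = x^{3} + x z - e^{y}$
(3*x**2 + z, -exp(y), x)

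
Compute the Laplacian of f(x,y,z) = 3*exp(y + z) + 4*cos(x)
6*exp(y + z) - 4*cos(x)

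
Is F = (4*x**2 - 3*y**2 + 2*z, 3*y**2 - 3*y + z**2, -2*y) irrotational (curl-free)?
No, ∇×F = (-2*z - 2, 2, 6*y)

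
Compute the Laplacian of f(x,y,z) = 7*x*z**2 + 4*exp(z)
14*x + 4*exp(z)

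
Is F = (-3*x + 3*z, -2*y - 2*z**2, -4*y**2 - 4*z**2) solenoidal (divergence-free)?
No, ∇·F = -8*z - 5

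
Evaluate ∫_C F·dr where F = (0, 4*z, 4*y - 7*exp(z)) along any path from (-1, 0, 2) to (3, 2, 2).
16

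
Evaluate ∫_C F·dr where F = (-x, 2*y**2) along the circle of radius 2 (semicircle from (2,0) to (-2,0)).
0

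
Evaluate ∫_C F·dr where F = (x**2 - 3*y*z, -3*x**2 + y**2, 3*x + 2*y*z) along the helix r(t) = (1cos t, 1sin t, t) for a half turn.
-2/3 + 2*pi + 3*pi**2/4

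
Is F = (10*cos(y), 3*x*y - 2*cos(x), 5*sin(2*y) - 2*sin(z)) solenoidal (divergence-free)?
No, ∇·F = 3*x - 2*cos(z)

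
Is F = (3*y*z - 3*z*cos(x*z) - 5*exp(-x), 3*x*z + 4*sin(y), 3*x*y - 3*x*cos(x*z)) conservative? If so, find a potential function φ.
Yes, F is conservative. φ = 3*x*y*z - 3*sin(x*z) - 4*cos(y) + 5*exp(-x)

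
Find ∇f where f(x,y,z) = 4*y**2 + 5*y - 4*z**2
(0, 8*y + 5, -8*z)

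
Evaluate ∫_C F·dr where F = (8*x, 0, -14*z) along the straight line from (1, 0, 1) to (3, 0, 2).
11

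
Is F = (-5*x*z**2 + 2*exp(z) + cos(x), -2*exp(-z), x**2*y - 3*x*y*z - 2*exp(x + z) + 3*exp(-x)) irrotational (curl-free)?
No, ∇×F = (x**2 - 3*x*z - 2*exp(-z), -2*x*y - 10*x*z + 3*y*z + 2*exp(z) + 2*exp(x + z) + 3*exp(-x), 0)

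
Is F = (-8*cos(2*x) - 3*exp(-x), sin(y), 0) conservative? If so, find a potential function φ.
Yes, F is conservative. φ = -4*sin(2*x) - cos(y) + 3*exp(-x)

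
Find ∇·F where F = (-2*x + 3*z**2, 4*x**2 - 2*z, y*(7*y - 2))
-2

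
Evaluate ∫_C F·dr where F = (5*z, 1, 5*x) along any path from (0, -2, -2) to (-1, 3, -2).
15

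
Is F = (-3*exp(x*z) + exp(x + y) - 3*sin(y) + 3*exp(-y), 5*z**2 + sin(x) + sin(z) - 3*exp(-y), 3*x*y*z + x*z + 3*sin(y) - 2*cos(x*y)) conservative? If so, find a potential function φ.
No, ∇×F = (3*x*z + 2*x*sin(x*y) - 10*z + 3*cos(y) - cos(z), -3*x*exp(x*z) - 3*y*z - 2*y*sin(x*y) - z, -exp(x + y) + cos(x) + 3*cos(y) + 3*exp(-y)) ≠ 0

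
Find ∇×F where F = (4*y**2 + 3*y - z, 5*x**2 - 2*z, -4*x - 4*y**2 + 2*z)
(2 - 8*y, 3, 10*x - 8*y - 3)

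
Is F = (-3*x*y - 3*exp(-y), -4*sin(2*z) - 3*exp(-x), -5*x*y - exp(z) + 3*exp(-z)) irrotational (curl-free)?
No, ∇×F = (-5*x + 8*cos(2*z), 5*y, 3*x - 3*exp(-y) + 3*exp(-x))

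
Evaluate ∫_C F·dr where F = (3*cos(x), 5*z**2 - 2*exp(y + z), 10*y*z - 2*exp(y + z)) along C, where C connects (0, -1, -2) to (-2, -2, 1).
-3*sin(2) - 2*exp(-1) + 2*exp(-3) + 10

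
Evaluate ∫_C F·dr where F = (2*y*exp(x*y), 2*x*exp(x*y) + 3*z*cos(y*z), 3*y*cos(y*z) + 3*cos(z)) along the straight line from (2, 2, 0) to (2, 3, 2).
-2*exp(4) + 3*sin(6) + 3*sin(2) + 2*exp(6)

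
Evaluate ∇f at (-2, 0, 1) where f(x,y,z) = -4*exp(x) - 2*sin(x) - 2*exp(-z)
(-4*exp(-2) - 2*cos(2), 0, 2*exp(-1))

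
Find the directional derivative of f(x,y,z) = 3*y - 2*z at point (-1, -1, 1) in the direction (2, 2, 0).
3*sqrt(2)/2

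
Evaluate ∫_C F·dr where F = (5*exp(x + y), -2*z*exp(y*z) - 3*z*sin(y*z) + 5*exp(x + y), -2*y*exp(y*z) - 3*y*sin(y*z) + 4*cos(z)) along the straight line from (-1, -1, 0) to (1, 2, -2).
-4*sin(2) + 3*cos(4) - 1 - 5*exp(-2) - 2*exp(-4) + 5*exp(3)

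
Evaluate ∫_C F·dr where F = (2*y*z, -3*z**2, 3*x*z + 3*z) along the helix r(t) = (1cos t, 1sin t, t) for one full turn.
4*pi*(-3 + pi)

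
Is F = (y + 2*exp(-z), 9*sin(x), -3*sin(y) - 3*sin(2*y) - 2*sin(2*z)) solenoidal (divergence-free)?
No, ∇·F = -4*cos(2*z)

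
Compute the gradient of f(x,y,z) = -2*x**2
(-4*x, 0, 0)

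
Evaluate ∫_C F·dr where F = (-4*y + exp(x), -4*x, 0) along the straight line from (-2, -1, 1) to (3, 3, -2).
-28 - exp(-2) + exp(3)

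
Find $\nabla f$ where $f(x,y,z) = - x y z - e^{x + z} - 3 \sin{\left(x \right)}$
(-y*z - exp(x + z) - 3*cos(x), -x*z, -x*y - exp(x + z))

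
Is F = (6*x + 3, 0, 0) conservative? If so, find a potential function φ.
Yes, F is conservative. φ = 3*x*(x + 1)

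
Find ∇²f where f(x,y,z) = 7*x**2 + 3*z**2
20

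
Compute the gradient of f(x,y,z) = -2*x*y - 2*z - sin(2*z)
(-2*y, -2*x, -4*cos(z)**2)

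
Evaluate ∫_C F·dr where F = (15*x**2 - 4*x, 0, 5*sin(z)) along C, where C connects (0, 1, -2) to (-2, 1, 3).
-48 + 5*cos(2) - 5*cos(3)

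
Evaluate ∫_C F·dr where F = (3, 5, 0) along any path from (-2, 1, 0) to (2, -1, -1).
2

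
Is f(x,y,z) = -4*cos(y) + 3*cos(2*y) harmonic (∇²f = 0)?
No, ∇²f = 4*cos(y) - 12*cos(2*y)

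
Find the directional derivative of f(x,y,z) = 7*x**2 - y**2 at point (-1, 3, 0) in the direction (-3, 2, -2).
30*sqrt(17)/17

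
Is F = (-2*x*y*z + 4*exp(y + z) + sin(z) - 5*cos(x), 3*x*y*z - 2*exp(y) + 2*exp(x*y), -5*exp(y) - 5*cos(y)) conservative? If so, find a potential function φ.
No, ∇×F = (-3*x*y - 5*exp(y) + 5*sin(y), -2*x*y + 4*exp(y + z) + cos(z), 2*x*z + 3*y*z + 2*y*exp(x*y) - 4*exp(y + z)) ≠ 0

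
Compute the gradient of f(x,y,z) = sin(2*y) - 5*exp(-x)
(5*exp(-x), 2*cos(2*y), 0)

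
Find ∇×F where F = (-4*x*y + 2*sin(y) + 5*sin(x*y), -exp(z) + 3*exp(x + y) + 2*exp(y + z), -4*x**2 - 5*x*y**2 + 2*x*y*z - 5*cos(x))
(-10*x*y + 2*x*z + exp(z) - 2*exp(y + z), 8*x + 5*y**2 - 2*y*z - 5*sin(x), -5*x*cos(x*y) + 4*x + 3*exp(x + y) - 2*cos(y))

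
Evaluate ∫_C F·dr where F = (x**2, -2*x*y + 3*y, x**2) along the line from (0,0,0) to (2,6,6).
50/3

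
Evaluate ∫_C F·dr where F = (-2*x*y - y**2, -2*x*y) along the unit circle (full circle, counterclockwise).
0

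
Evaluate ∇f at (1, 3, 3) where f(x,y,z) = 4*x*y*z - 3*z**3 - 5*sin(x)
(36 - 5*cos(1), 12, -69)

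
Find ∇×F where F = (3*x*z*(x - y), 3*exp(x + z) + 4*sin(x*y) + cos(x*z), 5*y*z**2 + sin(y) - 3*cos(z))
(x*sin(x*z) + 5*z**2 - 3*exp(x + z) + cos(y), 3*x*(x - y), 3*x*z + 4*y*cos(x*y) - z*sin(x*z) + 3*exp(x + z))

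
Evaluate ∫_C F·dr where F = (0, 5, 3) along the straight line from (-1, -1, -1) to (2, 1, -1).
10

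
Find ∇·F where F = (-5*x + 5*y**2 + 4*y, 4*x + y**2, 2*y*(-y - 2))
2*y - 5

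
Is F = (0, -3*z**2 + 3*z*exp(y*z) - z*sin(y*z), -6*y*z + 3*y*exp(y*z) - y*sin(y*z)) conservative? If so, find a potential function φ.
Yes, F is conservative. φ = -3*y*z**2 + 3*exp(y*z) + cos(y*z)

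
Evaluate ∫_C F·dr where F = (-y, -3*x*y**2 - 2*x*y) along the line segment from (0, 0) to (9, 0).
0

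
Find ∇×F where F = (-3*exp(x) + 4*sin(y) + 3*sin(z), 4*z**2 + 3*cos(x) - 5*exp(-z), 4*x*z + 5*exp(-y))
(-8*z - 5*exp(-z) - 5*exp(-y), -4*z + 3*cos(z), -3*sin(x) - 4*cos(y))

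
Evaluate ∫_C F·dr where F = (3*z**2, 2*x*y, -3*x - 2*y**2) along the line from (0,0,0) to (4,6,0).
96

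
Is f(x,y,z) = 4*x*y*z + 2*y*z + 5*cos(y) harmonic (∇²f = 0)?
No, ∇²f = -5*cos(y)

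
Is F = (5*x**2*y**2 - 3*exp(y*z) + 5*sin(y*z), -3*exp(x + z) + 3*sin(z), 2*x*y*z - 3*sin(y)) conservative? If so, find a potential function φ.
No, ∇×F = (2*x*z + 3*exp(x + z) - 3*cos(y) - 3*cos(z), y*(-2*z - 3*exp(y*z) + 5*cos(y*z)), -10*x**2*y + 3*z*exp(y*z) - 5*z*cos(y*z) - 3*exp(x + z)) ≠ 0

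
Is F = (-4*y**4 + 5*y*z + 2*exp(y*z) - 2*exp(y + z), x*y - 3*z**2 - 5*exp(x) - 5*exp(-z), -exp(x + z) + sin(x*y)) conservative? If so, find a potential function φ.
No, ∇×F = (x*cos(x*y) + 6*z - 5*exp(-z), 2*y*exp(y*z) - y*cos(x*y) + 5*y + exp(x + z) - 2*exp(y + z), 16*y**3 + y - 2*z*exp(y*z) - 5*z - 5*exp(x) + 2*exp(y + z)) ≠ 0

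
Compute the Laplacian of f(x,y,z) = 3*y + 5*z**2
10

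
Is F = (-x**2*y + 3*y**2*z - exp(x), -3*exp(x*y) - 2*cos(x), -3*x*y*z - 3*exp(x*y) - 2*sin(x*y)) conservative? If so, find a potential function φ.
No, ∇×F = (-x*(3*z + 3*exp(x*y) + 2*cos(x*y)), y*(3*y + 3*z + 3*exp(x*y) + 2*cos(x*y)), x**2 - 6*y*z - 3*y*exp(x*y) + 2*sin(x)) ≠ 0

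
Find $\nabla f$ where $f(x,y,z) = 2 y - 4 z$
(0, 2, -4)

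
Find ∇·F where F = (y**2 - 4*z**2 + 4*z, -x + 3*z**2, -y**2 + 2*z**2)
4*z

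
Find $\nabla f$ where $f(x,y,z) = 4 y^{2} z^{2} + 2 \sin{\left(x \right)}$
(2*cos(x), 8*y*z**2, 8*y**2*z)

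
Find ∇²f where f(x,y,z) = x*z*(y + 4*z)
8*x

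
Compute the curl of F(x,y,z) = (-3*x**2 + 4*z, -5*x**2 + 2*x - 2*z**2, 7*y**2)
(14*y + 4*z, 4, 2 - 10*x)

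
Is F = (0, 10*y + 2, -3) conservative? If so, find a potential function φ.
Yes, F is conservative. φ = 5*y**2 + 2*y - 3*z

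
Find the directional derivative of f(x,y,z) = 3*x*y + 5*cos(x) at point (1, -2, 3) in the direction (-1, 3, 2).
5*sqrt(14)*(sin(1) + 3)/14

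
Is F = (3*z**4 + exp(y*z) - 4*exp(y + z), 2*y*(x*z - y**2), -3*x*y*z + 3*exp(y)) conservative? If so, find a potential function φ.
No, ∇×F = (-2*x*y - 3*x*z + 3*exp(y), 3*y*z + y*exp(y*z) + 12*z**3 - 4*exp(y + z), 2*y*z - z*exp(y*z) + 4*exp(y + z)) ≠ 0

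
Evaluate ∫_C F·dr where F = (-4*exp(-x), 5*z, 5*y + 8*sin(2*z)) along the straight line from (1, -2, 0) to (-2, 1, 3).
-4*cos(6) - 4*exp(-1) + 19 + 4*exp(2)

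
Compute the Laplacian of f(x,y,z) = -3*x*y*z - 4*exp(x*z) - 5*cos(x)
-4*x**2*exp(x*z) - 4*z**2*exp(x*z) + 5*cos(x)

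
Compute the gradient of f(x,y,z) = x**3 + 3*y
(3*x**2, 3, 0)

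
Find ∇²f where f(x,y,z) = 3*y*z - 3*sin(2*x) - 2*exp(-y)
12*sin(2*x) - 2*exp(-y)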